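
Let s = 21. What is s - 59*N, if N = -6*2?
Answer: 729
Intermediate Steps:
N = -12
s - 59*N = 21 - 59*(-12) = 21 + 708 = 729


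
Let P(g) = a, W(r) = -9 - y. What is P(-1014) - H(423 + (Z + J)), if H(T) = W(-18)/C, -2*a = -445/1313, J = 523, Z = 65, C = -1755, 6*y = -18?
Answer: 19621/118170 ≈ 0.16604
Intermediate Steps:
y = -3 (y = (1/6)*(-18) = -3)
W(r) = -6 (W(r) = -9 - 1*(-3) = -9 + 3 = -6)
a = 445/2626 (a = -(-445)/(2*1313) = -1/2*(-445/1313) = 445/2626 ≈ 0.16946)
H(T) = 2/585 (H(T) = -6/(-1755) = -6*(-1/1755) = 2/585)
P(g) = 445/2626
P(-1014) - H(423 + (Z + J)) = 445/2626 - 1*2/585 = 445/2626 - 2/585 = 19621/118170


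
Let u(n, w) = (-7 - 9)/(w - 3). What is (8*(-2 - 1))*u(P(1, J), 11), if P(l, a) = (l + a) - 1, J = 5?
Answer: 48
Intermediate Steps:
P(l, a) = -1 + a + l (P(l, a) = (a + l) - 1 = -1 + a + l)
u(n, w) = -16/(-3 + w)
(8*(-2 - 1))*u(P(1, J), 11) = (8*(-2 - 1))*(-16/(-3 + 11)) = (8*(-3))*(-16/8) = -(-384)/8 = -24*(-2) = 48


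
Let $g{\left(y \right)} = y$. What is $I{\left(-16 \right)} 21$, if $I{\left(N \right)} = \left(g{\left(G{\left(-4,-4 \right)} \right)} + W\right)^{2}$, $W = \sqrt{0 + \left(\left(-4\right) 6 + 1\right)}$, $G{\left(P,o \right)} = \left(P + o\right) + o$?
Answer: $2541 - 504 i \sqrt{23} \approx 2541.0 - 2417.1 i$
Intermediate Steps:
$G{\left(P,o \right)} = P + 2 o$
$W = i \sqrt{23}$ ($W = \sqrt{0 + \left(-24 + 1\right)} = \sqrt{0 - 23} = \sqrt{-23} = i \sqrt{23} \approx 4.7958 i$)
$I{\left(N \right)} = \left(-12 + i \sqrt{23}\right)^{2}$ ($I{\left(N \right)} = \left(\left(-4 + 2 \left(-4\right)\right) + i \sqrt{23}\right)^{2} = \left(\left(-4 - 8\right) + i \sqrt{23}\right)^{2} = \left(-12 + i \sqrt{23}\right)^{2}$)
$I{\left(-16 \right)} 21 = \left(12 - i \sqrt{23}\right)^{2} \cdot 21 = 21 \left(12 - i \sqrt{23}\right)^{2}$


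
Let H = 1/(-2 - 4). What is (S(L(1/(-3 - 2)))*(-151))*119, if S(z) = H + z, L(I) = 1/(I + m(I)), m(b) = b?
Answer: 143752/3 ≈ 47917.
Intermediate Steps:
H = -⅙ (H = 1/(-6) = -⅙ ≈ -0.16667)
L(I) = 1/(2*I) (L(I) = 1/(I + I) = 1/(2*I))
S(z) = -⅙ + z
(S(L(1/(-3 - 2)))*(-151))*119 = ((-⅙ + 1/(2*(1/(-3 - 2))))*(-151))*119 = ((-⅙ + 1/(2*(1/(-5))))*(-151))*119 = ((-⅙ + 1/(2*(-⅕)))*(-151))*119 = ((-⅙ + (½)*(-5))*(-151))*119 = ((-⅙ - 5/2)*(-151))*119 = -8/3*(-151)*119 = (1208/3)*119 = 143752/3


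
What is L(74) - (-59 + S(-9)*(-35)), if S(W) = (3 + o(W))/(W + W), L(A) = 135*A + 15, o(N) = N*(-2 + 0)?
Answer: 60139/6 ≈ 10023.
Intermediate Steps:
o(N) = -2*N (o(N) = N*(-2) = -2*N)
L(A) = 15 + 135*A
S(W) = (3 - 2*W)/(2*W) (S(W) = (3 - 2*W)/(W + W) = (3 - 2*W)/((2*W)) = (3 - 2*W)*(1/(2*W)) = (3 - 2*W)/(2*W))
L(74) - (-59 + S(-9)*(-35)) = (15 + 135*74) - (-59 + ((3/2 - 1*(-9))/(-9))*(-35)) = (15 + 9990) - (-59 - (3/2 + 9)/9*(-35)) = 10005 - (-59 - ⅑*21/2*(-35)) = 10005 - (-59 - 7/6*(-35)) = 10005 - (-59 + 245/6) = 10005 - 1*(-109/6) = 10005 + 109/6 = 60139/6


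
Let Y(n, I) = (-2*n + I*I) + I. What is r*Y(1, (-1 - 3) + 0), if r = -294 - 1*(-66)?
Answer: -2280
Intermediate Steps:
Y(n, I) = I + I² - 2*n (Y(n, I) = (-2*n + I²) + I = (I² - 2*n) + I = I + I² - 2*n)
r = -228 (r = -294 + 66 = -228)
r*Y(1, (-1 - 3) + 0) = -228*(((-1 - 3) + 0) + ((-1 - 3) + 0)² - 2*1) = -228*((-4 + 0) + (-4 + 0)² - 2) = -228*(-4 + (-4)² - 2) = -228*(-4 + 16 - 2) = -228*10 = -2280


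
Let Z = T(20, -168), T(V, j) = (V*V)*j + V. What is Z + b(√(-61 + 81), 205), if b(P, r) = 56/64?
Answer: -537433/8 ≈ -67179.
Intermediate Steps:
T(V, j) = V + j*V² (T(V, j) = V²*j + V = j*V² + V = V + j*V²)
Z = -67180 (Z = 20*(1 + 20*(-168)) = 20*(1 - 3360) = 20*(-3359) = -67180)
b(P, r) = 7/8 (b(P, r) = 56*(1/64) = 7/8)
Z + b(√(-61 + 81), 205) = -67180 + 7/8 = -537433/8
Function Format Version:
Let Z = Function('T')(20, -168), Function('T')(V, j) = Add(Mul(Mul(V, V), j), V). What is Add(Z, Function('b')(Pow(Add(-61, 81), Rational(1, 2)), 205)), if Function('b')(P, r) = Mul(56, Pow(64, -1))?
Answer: Rational(-537433, 8) ≈ -67179.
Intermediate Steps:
Function('T')(V, j) = Add(V, Mul(j, Pow(V, 2))) (Function('T')(V, j) = Add(Mul(Pow(V, 2), j), V) = Add(Mul(j, Pow(V, 2)), V) = Add(V, Mul(j, Pow(V, 2))))
Z = -67180 (Z = Mul(20, Add(1, Mul(20, -168))) = Mul(20, Add(1, -3360)) = Mul(20, -3359) = -67180)
Function('b')(P, r) = Rational(7, 8) (Function('b')(P, r) = Mul(56, Rational(1, 64)) = Rational(7, 8))
Add(Z, Function('b')(Pow(Add(-61, 81), Rational(1, 2)), 205)) = Add(-67180, Rational(7, 8)) = Rational(-537433, 8)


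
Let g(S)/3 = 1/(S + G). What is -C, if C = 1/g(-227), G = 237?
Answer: -10/3 ≈ -3.3333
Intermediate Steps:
g(S) = 3/(237 + S) (g(S) = 3/(S + 237) = 3/(237 + S))
C = 10/3 (C = 1/(3/(237 - 227)) = 1/(3/10) = 10/3 ≈ 3.3333)
-C = -1*10/3 = -10/3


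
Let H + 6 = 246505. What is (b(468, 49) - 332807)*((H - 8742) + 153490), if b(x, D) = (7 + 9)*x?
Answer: -127280082793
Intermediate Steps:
H = 246499 (H = -6 + 246505 = 246499)
b(x, D) = 16*x
(b(468, 49) - 332807)*((H - 8742) + 153490) = (16*468 - 332807)*((246499 - 8742) + 153490) = (7488 - 332807)*(237757 + 153490) = -325319*391247 = -127280082793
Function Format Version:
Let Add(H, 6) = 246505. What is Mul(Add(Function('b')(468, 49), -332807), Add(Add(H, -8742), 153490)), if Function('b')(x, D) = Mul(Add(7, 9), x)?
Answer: -127280082793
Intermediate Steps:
H = 246499 (H = Add(-6, 246505) = 246499)
Function('b')(x, D) = Mul(16, x)
Mul(Add(Function('b')(468, 49), -332807), Add(Add(H, -8742), 153490)) = Mul(Add(Mul(16, 468), -332807), Add(Add(246499, -8742), 153490)) = Mul(Add(7488, -332807), Add(237757, 153490)) = Mul(-325319, 391247) = -127280082793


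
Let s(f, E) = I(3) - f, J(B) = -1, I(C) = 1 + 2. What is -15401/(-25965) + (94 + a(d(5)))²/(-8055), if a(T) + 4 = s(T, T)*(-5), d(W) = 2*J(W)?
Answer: 106318/1549245 ≈ 0.068626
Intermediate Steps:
I(C) = 3
s(f, E) = 3 - f
d(W) = -2 (d(W) = 2*(-1) = -2)
a(T) = -19 + 5*T (a(T) = -4 + (3 - T)*(-5) = -4 + (-15 + 5*T) = -19 + 5*T)
-15401/(-25965) + (94 + a(d(5)))²/(-8055) = -15401/(-25965) + (94 + (-19 + 5*(-2)))²/(-8055) = -15401*(-1/25965) + (94 + (-19 - 10))²*(-1/8055) = 15401/25965 + (94 - 29)²*(-1/8055) = 15401/25965 + 65²*(-1/8055) = 15401/25965 + 4225*(-1/8055) = 15401/25965 - 845/1611 = 106318/1549245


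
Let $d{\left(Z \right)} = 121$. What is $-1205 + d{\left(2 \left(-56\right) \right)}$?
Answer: $-1084$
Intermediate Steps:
$-1205 + d{\left(2 \left(-56\right) \right)} = -1205 + 121 = -1084$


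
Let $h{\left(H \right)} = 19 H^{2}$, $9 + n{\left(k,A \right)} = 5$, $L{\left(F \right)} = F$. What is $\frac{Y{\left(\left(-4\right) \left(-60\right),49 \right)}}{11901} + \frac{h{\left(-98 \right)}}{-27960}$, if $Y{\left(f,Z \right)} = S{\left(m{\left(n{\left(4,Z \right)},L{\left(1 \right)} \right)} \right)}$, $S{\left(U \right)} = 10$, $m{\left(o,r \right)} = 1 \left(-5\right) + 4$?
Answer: $- \frac{180947273}{27729330} \approx -6.5255$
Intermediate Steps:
$n{\left(k,A \right)} = -4$ ($n{\left(k,A \right)} = -9 + 5 = -4$)
$m{\left(o,r \right)} = -1$ ($m{\left(o,r \right)} = -5 + 4 = -1$)
$Y{\left(f,Z \right)} = 10$
$\frac{Y{\left(\left(-4\right) \left(-60\right),49 \right)}}{11901} + \frac{h{\left(-98 \right)}}{-27960} = \frac{10}{11901} + \frac{19 \left(-98\right)^{2}}{-27960} = 10 \cdot \frac{1}{11901} + 19 \cdot 9604 \left(- \frac{1}{27960}\right) = \frac{10}{11901} + 182476 \left(- \frac{1}{27960}\right) = \frac{10}{11901} - \frac{45619}{6990} = - \frac{180947273}{27729330}$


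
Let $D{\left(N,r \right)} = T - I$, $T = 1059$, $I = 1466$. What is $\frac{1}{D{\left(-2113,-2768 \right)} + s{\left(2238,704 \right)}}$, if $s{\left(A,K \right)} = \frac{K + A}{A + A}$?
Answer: $- \frac{2238}{909395} \approx -0.002461$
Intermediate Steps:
$s{\left(A,K \right)} = \frac{A + K}{2 A}$
$D{\left(N,r \right)} = -407$ ($D{\left(N,r \right)} = 1059 - 1466 = -407$)
$\frac{1}{D{\left(-2113,-2768 \right)} + s{\left(2238,704 \right)}} = \frac{1}{-407 + \frac{2238 + 704}{2 \cdot 2238}} = \frac{1}{-407 + \frac{1}{2} \cdot \frac{1}{2238} \cdot 2942} = \frac{1}{-407 + \frac{1471}{2238}} = \frac{1}{- \frac{909395}{2238}} = - \frac{2238}{909395}$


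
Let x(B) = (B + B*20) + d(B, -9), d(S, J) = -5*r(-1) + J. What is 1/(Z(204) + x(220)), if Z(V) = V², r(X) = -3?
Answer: 1/46242 ≈ 2.1625e-5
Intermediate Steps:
d(S, J) = 15 + J (d(S, J) = -5*(-3) + J = 15 + J)
x(B) = 6 + 21*B (x(B) = (B + B*20) + (15 - 9) = (B + 20*B) + 6 = 21*B + 6 = 6 + 21*B)
1/(Z(204) + x(220)) = 1/(204² + (6 + 21*220)) = 1/(41616 + (6 + 4620)) = 1/(41616 + 4626) = 1/46242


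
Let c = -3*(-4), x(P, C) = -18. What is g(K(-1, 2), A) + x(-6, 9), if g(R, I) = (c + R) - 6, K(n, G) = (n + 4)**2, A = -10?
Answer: -3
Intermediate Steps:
c = 12
K(n, G) = (4 + n)**2
g(R, I) = 6 + R (g(R, I) = (12 + R) - 6 = 6 + R)
g(K(-1, 2), A) + x(-6, 9) = (6 + (4 - 1)**2) - 18 = (6 + 3**2) - 18 = (6 + 9) - 18 = 15 - 18 = -3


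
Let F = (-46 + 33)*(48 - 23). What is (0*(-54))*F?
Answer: 0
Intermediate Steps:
F = -325 (F = -13*25 = -325)
(0*(-54))*F = (0*(-54))*(-325) = 0*(-325) = 0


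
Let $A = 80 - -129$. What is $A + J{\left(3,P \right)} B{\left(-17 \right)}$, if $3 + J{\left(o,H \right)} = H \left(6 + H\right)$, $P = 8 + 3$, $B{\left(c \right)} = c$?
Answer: $-2919$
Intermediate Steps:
$P = 11$
$A = 209$ ($A = 80 + 129 = 209$)
$J{\left(o,H \right)} = -3 + H \left(6 + H\right)$
$A + J{\left(3,P \right)} B{\left(-17 \right)} = 209 + \left(-3 + 11^{2} + 6 \cdot 11\right) \left(-17\right) = 209 + \left(-3 + 121 + 66\right) \left(-17\right) = 209 + 184 \left(-17\right) = 209 - 3128 = -2919$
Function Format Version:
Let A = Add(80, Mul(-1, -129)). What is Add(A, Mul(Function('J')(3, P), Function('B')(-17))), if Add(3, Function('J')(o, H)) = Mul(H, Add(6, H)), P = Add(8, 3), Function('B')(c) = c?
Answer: -2919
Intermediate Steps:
P = 11
A = 209 (A = Add(80, 129) = 209)
Function('J')(o, H) = Add(-3, Mul(H, Add(6, H)))
Add(A, Mul(Function('J')(3, P), Function('B')(-17))) = Add(209, Mul(Add(-3, Pow(11, 2), Mul(6, 11)), -17)) = Add(209, Mul(Add(-3, 121, 66), -17)) = Add(209, Mul(184, -17)) = Add(209, -3128) = -2919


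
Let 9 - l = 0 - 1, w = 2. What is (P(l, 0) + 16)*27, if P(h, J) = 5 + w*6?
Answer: 891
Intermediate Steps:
l = 10 (l = 9 - (0 - 1) = 9 - 1*(-1) = 9 + 1 = 10)
P(h, J) = 17 (P(h, J) = 5 + 2*6 = 5 + 12 = 17)
(P(l, 0) + 16)*27 = (17 + 16)*27 = 33*27 = 891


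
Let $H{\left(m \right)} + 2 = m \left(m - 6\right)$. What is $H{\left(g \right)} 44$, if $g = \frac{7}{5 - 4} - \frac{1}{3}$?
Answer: $\frac{968}{9} \approx 107.56$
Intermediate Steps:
$g = \frac{20}{3}$ ($g = \frac{7}{1} - \frac{1}{3} = 7 \cdot 1 - \frac{1}{3} = 7 - \frac{1}{3} = \frac{20}{3} \approx 6.6667$)
$H{\left(m \right)} = -2 + m \left(-6 + m\right)$ ($H{\left(m \right)} = -2 + m \left(m - 6\right) = -2 + m \left(-6 + m\right)$)
$H{\left(g \right)} 44 = \left(-2 + \left(\frac{20}{3}\right)^{2} - 40\right) 44 = \left(-2 + \frac{400}{9} - 40\right) 44 = \frac{22}{9} \cdot 44 = \frac{968}{9}$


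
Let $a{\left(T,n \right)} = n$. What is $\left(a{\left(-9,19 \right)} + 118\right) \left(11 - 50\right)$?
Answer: $-5343$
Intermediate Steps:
$\left(a{\left(-9,19 \right)} + 118\right) \left(11 - 50\right) = \left(19 + 118\right) \left(11 - 50\right) = 137 \left(11 - 50\right) = 137 \left(-39\right) = -5343$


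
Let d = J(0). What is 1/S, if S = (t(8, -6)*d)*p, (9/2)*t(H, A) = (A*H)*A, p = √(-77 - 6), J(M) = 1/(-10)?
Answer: 5*I*√83/2656 ≈ 0.017151*I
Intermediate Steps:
J(M) = -⅒
p = I*√83 (p = √(-83) = I*√83 ≈ 9.1104*I)
d = -⅒ ≈ -0.10000
t(H, A) = 2*H*A²/9 (t(H, A) = 2*((A*H)*A)/9 = 2*(H*A²)/9 = 2*H*A²/9)
S = -32*I*√83/5 (S = (((2/9)*8*(-6)²)*(-⅒))*(I*√83) = (((2/9)*8*36)*(-⅒))*(I*√83) = (64*(-⅒))*(I*√83) = -32*I*√83/5 ≈ -58.307*I)
1/S = 1/(-32*I*√83/5) = 5*I*√83/2656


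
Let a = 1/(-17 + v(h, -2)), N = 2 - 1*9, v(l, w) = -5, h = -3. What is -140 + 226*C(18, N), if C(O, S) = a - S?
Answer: 15749/11 ≈ 1431.7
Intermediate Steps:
N = -7 (N = 2 - 9 = -7)
a = -1/22 (a = 1/(-17 - 5) = 1/(-22) = -1/22 ≈ -0.045455)
C(O, S) = -1/22 - S
-140 + 226*C(18, N) = -140 + 226*(-1/22 - 1*(-7)) = -140 + 226*(-1/22 + 7) = -140 + 226*(153/22) = -140 + 17289/11 = 15749/11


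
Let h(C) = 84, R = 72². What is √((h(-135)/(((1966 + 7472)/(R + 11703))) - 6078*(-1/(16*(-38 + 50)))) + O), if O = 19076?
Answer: √149133594/88 ≈ 138.77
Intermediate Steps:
R = 5184
√((h(-135)/(((1966 + 7472)/(R + 11703))) - 6078*(-1/(16*(-38 + 50)))) + O) = √((84/(((1966 + 7472)/(5184 + 11703))) - 6078*(-1/(16*(-38 + 50)))) + 19076) = √((84/((9438/16887)) - 6078/(12*(-16))) + 19076) = √((84/((9438*(1/16887))) - 6078/(-192)) + 19076) = √((84/(242/433) - 6078*(-1/192)) + 19076) = √((84*(433/242) + 1013/32) + 19076) = √((18186/121 + 1013/32) + 19076) = √(704525/3872 + 19076) = √(74566797/3872) = √149133594/88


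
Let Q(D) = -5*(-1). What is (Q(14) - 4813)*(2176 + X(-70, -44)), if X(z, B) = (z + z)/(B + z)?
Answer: -596682416/57 ≈ -1.0468e+7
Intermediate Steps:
X(z, B) = 2*z/(B + z) (X(z, B) = (2*z)/(B + z) = 2*z/(B + z))
Q(D) = 5
(Q(14) - 4813)*(2176 + X(-70, -44)) = (5 - 4813)*(2176 + 2*(-70)/(-44 - 70)) = -4808*(2176 + 2*(-70)/(-114)) = -4808*(2176 + 2*(-70)*(-1/114)) = -4808*(2176 + 70/57) = -4808*124102/57 = -596682416/57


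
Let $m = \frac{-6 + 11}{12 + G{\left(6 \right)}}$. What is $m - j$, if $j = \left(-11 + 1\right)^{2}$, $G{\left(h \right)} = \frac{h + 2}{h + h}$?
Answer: $- \frac{3785}{38} \approx -99.605$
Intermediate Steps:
$G{\left(h \right)} = \frac{2 + h}{2 h}$
$m = \frac{15}{38}$ ($m = \frac{-6 + 11}{12 + \frac{2 + 6}{2 \cdot 6}} = \frac{1}{12 + \frac{1}{2} \cdot \frac{1}{6} \cdot 8} \cdot 5 = \frac{1}{12 + \frac{2}{3}} \cdot 5 = \frac{1}{\frac{38}{3}} \cdot 5 = \frac{3}{38} \cdot 5 = \frac{15}{38} \approx 0.39474$)
$j = 100$ ($j = \left(-10\right)^{2} = 100$)
$m - j = \frac{15}{38} - 100 = - \frac{3785}{38}$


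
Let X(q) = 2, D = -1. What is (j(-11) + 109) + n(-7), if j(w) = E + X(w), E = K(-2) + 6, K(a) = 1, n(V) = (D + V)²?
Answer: 182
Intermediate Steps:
n(V) = (-1 + V)²
E = 7 (E = 1 + 6 = 7)
j(w) = 9 (j(w) = 7 + 2 = 9)
(j(-11) + 109) + n(-7) = (9 + 109) + (-1 - 7)² = 118 + (-8)² = 118 + 64 = 182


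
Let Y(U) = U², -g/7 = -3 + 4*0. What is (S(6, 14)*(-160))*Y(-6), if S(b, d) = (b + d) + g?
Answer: -236160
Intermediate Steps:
g = 21 (g = -7*(-3 + 4*0) = -7*(-3 + 0) = -7*(-3) = 21)
S(b, d) = 21 + b + d (S(b, d) = (b + d) + 21 = 21 + b + d)
(S(6, 14)*(-160))*Y(-6) = ((21 + 6 + 14)*(-160))*(-6)² = (41*(-160))*36 = -6560*36 = -236160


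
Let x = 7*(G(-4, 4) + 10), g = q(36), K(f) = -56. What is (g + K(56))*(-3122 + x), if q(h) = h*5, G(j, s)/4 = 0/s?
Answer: -378448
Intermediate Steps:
G(j, s) = 0 (G(j, s) = 4*(0/s) = 4*0 = 0)
q(h) = 5*h
g = 180 (g = 5*36 = 180)
x = 70 (x = 7*(0 + 10) = 7*10 = 70)
(g + K(56))*(-3122 + x) = (180 - 56)*(-3122 + 70) = 124*(-3052) = -378448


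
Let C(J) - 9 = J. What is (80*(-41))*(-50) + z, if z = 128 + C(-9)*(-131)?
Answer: 164128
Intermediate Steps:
C(J) = 9 + J
z = 128 (z = 128 + (9 - 9)*(-131) = 128 + 0*(-131) = 128 + 0 = 128)
(80*(-41))*(-50) + z = (80*(-41))*(-50) + 128 = -3280*(-50) + 128 = 164000 + 128 = 164128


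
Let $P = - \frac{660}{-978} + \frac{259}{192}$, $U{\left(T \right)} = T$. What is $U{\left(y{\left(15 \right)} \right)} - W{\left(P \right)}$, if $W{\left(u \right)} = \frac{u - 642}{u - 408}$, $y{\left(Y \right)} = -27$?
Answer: $- \frac{363075332}{12705431} \approx -28.576$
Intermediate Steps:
$P = \frac{63337}{31296}$ ($P = \left(-660\right) \left(- \frac{1}{978}\right) + 259 \cdot \frac{1}{192} = \frac{110}{163} + \frac{259}{192} = \frac{63337}{31296} \approx 2.0238$)
$W{\left(u \right)} = \frac{-642 + u}{-408 + u}$
$U{\left(y{\left(15 \right)} \right)} - W{\left(P \right)} = -27 - \frac{-642 + \frac{63337}{31296}}{-408 + \frac{63337}{31296}} = -27 - \frac{1}{- \frac{12705431}{31296}} \left(- \frac{20028695}{31296}\right) = -27 - \left(- \frac{31296}{12705431}\right) \left(- \frac{20028695}{31296}\right) = -27 - \frac{20028695}{12705431} = - \frac{363075332}{12705431}$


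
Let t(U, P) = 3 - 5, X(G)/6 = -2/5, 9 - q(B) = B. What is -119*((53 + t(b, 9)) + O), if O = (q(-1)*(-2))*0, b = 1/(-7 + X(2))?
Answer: -6069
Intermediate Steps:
q(B) = 9 - B
X(G) = -12/5 (X(G) = 6*(-2/5) = 6*(-2*⅕) = 6*(-⅖) = -12/5)
b = -5/47 (b = 1/(-7 - 12/5) = 1/(-47/5) = -5/47 ≈ -0.10638)
t(U, P) = -2
O = 0 (O = ((9 - 1*(-1))*(-2))*0 = ((9 + 1)*(-2))*0 = (10*(-2))*0 = -20*0 = 0)
-119*((53 + t(b, 9)) + O) = -119*((53 - 2) + 0) = -119*(51 + 0) = -119*51 = -6069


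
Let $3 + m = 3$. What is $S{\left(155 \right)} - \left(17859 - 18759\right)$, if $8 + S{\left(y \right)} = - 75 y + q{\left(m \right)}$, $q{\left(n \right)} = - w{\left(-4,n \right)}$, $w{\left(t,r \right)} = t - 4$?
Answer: $-10725$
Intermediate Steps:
$m = 0$ ($m = -3 + 3 = 0$)
$w{\left(t,r \right)} = -4 + t$
$q{\left(n \right)} = 8$ ($q{\left(n \right)} = - (-4 - 4) = \left(-1\right) \left(-8\right) = 8$)
$S{\left(y \right)} = - 75 y$ ($S{\left(y \right)} = -8 - \left(-8 + 75 y\right) = - 75 y$)
$S{\left(155 \right)} - \left(17859 - 18759\right) = \left(-75\right) 155 - \left(17859 - 18759\right) = -11625 - \left(17859 - 18759\right) = -11625 - -900 = -11625 + 900 = -10725$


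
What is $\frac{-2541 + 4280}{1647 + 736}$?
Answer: $\frac{1739}{2383} \approx 0.72975$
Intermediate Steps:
$\frac{-2541 + 4280}{1647 + 736} = \frac{1739}{2383}$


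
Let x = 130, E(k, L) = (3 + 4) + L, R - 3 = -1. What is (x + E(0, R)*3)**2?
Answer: 24649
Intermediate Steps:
R = 2 (R = 3 - 1 = 2)
E(k, L) = 7 + L
(x + E(0, R)*3)**2 = (130 + (7 + 2)*3)**2 = (130 + 9*3)**2 = (130 + 27)**2 = 157**2 = 24649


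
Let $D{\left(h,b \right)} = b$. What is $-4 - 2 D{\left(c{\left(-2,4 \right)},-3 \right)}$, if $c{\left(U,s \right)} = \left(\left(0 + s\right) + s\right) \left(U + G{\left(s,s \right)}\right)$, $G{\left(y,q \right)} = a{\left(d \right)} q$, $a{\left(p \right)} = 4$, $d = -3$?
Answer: $2$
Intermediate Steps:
$G{\left(y,q \right)} = 4 q$
$c{\left(U,s \right)} = 2 s \left(U + 4 s\right)$ ($c{\left(U,s \right)} = \left(\left(0 + s\right) + s\right) \left(U + 4 s\right) = \left(s + s\right) \left(U + 4 s\right) = 2 s \left(U + 4 s\right)$)
$-4 - 2 D{\left(c{\left(-2,4 \right)},-3 \right)} = -4 - -6 = -4 + 6 = 2$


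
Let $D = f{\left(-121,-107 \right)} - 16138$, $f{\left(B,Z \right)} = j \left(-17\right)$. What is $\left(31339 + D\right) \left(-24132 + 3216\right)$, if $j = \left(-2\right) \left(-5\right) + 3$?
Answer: $-313321680$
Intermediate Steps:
$j = 13$ ($j = 10 + 3 = 13$)
$f{\left(B,Z \right)} = -221$ ($f{\left(B,Z \right)} = 13 \left(-17\right) = -221$)
$D = -16359$ ($D = -221 - 16138 = -16359$)
$\left(31339 + D\right) \left(-24132 + 3216\right) = \left(31339 - 16359\right) \left(-24132 + 3216\right) = 14980 \left(-20916\right) = -313321680$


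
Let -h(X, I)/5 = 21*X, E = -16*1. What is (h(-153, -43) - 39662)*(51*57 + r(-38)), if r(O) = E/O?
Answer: -1303521877/19 ≈ -6.8606e+7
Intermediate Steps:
E = -16
h(X, I) = -105*X
r(O) = -16/O
(h(-153, -43) - 39662)*(51*57 + r(-38)) = (-105*(-153) - 39662)*(51*57 - 16/(-38)) = (16065 - 39662)*(2907 - 16*(-1/38)) = -23597*(2907 + 8/19) = -23597*55241/19 = -1303521877/19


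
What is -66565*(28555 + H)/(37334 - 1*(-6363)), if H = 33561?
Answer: -4134751540/43697 ≈ -94623.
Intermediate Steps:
-66565*(28555 + H)/(37334 - 1*(-6363)) = -66565*(28555 + 33561)/(37334 - 1*(-6363)) = -66565*62116/(37334 + 6363) = -66565/(43697*(1/62116)) = -66565/43697/62116 = -66565*62116/43697 = -4134751540/43697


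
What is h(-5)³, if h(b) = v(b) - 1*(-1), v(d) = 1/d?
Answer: 64/125 ≈ 0.51200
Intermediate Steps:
h(b) = 1 + 1/b (h(b) = 1/b - 1*(-1) = 1/b + 1 = 1 + 1/b)
h(-5)³ = ((1 - 5)/(-5))³ = (-⅕*(-4))³ = (⅘)³ = 64/125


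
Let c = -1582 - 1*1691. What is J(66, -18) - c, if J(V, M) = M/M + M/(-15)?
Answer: 16376/5 ≈ 3275.2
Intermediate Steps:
J(V, M) = 1 - M/15 (J(V, M) = 1 + M*(-1/15) = 1 - M/15)
c = -3273 (c = -1582 - 1691 = -3273)
J(66, -18) - c = (1 - 1/15*(-18)) - 1*(-3273) = (1 + 6/5) + 3273 = 11/5 + 3273 = 16376/5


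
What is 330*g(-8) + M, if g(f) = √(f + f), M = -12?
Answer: -12 + 1320*I ≈ -12.0 + 1320.0*I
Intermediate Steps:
g(f) = √2*√f (g(f) = √(2*f) = √2*√f)
330*g(-8) + M = 330*(√2*√(-8)) - 12 = 330*(√2*(2*I*√2)) - 12 = 330*(4*I) - 12 = 1320*I - 12 = -12 + 1320*I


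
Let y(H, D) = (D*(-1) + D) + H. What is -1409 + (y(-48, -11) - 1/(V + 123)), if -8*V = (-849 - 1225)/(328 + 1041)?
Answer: -982875821/674585 ≈ -1457.0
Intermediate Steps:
y(H, D) = H (y(H, D) = (-D + D) + H = 0 + H = H)
V = 1037/5476 (V = -(-849 - 1225)/(8*(328 + 1041)) = -(-1037)/(4*1369) = -⅛*(-2074/1369) = 1037/5476 ≈ 0.18937)
-1409 + (y(-48, -11) - 1/(V + 123)) = -1409 + (-48 - 1/(1037/5476 + 123)) = -1409 + (-48 - 1/674585/5476) = -1409 + (-48 - 1*5476/674585) = -1409 + (-48 - 5476/674585) = -1409 - 32385556/674585 = -982875821/674585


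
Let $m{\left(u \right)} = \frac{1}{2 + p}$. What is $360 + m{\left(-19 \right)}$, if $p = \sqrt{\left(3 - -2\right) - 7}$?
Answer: $\frac{1081}{3} - \frac{i \sqrt{2}}{6} \approx 360.33 - 0.2357 i$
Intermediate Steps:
$p = i \sqrt{2}$ ($p = \sqrt{\left(3 + 2\right) - 7} = \sqrt{5 - 7} = \sqrt{-2} = i \sqrt{2} \approx 1.4142 i$)
$m{\left(u \right)} = \frac{1}{2 + i \sqrt{2}}$
$360 + m{\left(-19 \right)} = 360 + \left(\frac{1}{3} - \frac{i \sqrt{2}}{6}\right) = \frac{1081}{3} - \frac{i \sqrt{2}}{6}$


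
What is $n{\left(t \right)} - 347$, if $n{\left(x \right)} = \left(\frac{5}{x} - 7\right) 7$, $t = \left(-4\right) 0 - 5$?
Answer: $-403$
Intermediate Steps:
$t = -5$ ($t = 0 - 5 = -5$)
$n{\left(x \right)} = -49 + \frac{35}{x}$ ($n{\left(x \right)} = \left(-7 + \frac{5}{x}\right) 7 = -49 + \frac{35}{x}$)
$n{\left(t \right)} - 347 = \left(-49 + \frac{35}{-5}\right) - 347 = \left(-49 + 35 \left(- \frac{1}{5}\right)\right) - 347 = \left(-49 - 7\right) - 347 = -56 - 347 = -403$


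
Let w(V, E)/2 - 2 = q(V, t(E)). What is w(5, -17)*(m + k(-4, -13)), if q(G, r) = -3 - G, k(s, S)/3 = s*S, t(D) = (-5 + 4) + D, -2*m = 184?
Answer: -768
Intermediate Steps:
m = -92 (m = -1/2*184 = -92)
t(D) = -1 + D
k(s, S) = 3*S*s (k(s, S) = 3*(s*S) = 3*(S*s) = 3*S*s)
w(V, E) = -2 - 2*V (w(V, E) = 4 + 2*(-3 - V) = 4 + (-6 - 2*V) = -2 - 2*V)
w(5, -17)*(m + k(-4, -13)) = (-2 - 2*5)*(-92 + 3*(-13)*(-4)) = (-2 - 10)*(-92 + 156) = -12*64 = -768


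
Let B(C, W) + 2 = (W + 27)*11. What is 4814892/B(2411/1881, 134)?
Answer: 4814892/1769 ≈ 2721.8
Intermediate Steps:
B(C, W) = 295 + 11*W (B(C, W) = -2 + (W + 27)*11 = -2 + (27 + W)*11 = -2 + (297 + 11*W) = 295 + 11*W)
4814892/B(2411/1881, 134) = 4814892/(295 + 11*134) = 4814892/(295 + 1474) = 4814892/1769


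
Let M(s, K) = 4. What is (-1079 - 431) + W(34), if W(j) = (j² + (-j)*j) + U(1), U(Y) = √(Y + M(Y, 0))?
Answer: -1510 + √5 ≈ -1507.8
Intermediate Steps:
U(Y) = √(4 + Y) (U(Y) = √(Y + 4) = √(4 + Y))
W(j) = √5 (W(j) = (j² + (-j)*j) + √(4 + 1) = (j² - j²) + √5 = 0 + √5 = √5)
(-1079 - 431) + W(34) = (-1079 - 431) + √5 = -1510 + √5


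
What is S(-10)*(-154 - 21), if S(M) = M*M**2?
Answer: 175000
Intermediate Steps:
S(M) = M**3
S(-10)*(-154 - 21) = (-10)**3*(-154 - 21) = -1000*(-175) = 175000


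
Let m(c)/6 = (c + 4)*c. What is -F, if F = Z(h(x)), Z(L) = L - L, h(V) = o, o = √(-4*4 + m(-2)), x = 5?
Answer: 0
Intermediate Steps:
m(c) = 6*c*(4 + c) (m(c) = 6*((c + 4)*c) = 6*((4 + c)*c) = 6*(c*(4 + c)) = 6*c*(4 + c))
o = 2*I*√10 (o = √(-4*4 + 6*(-2)*(4 - 2)) = √(-16 + 6*(-2)*2) = √(-16 - 24) = √(-40) = 2*I*√10 ≈ 6.3246*I)
h(V) = 2*I*√10
Z(L) = 0
F = 0
-F = -1*0 = 0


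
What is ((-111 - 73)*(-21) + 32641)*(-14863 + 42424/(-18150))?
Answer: -984926343037/1815 ≈ -5.4266e+8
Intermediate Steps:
((-111 - 73)*(-21) + 32641)*(-14863 + 42424/(-18150)) = (-184*(-21) + 32641)*(-14863 + 42424*(-1/18150)) = (3864 + 32641)*(-14863 - 21212/9075) = 36505*(-134902937/9075) = -984926343037/1815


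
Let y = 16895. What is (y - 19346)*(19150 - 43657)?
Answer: 60066657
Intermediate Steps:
(y - 19346)*(19150 - 43657) = (16895 - 19346)*(19150 - 43657) = -2451*(-24507) = 60066657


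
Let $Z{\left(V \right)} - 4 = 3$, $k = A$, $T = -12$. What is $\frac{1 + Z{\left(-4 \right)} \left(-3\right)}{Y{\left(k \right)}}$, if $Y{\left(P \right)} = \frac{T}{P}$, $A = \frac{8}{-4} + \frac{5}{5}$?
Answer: $- \frac{5}{3} \approx -1.6667$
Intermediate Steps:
$A = -1$ ($A = 8 \left(- \frac{1}{4}\right) + 5 \cdot \frac{1}{5} = -2 + 1 = -1$)
$k = -1$
$Y{\left(P \right)} = - \frac{12}{P}$
$Z{\left(V \right)} = 7$ ($Z{\left(V \right)} = 4 + 3 = 7$)
$\frac{1 + Z{\left(-4 \right)} \left(-3\right)}{Y{\left(k \right)}} = \frac{1 + 7 \left(-3\right)}{\left(-12\right) \frac{1}{-1}} = \frac{1 - 21}{\left(-12\right) \left(-1\right)} = - \frac{20}{12} = \left(-20\right) \frac{1}{12} = - \frac{5}{3}$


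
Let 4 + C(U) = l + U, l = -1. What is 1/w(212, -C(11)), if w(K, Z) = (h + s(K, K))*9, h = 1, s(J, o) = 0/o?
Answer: ⅑ ≈ 0.11111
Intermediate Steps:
s(J, o) = 0
C(U) = -5 + U (C(U) = -4 + (-1 + U) = -5 + U)
w(K, Z) = 9 (w(K, Z) = (1 + 0)*9 = 1*9 = 9)
1/w(212, -C(11)) = 1/9 = ⅑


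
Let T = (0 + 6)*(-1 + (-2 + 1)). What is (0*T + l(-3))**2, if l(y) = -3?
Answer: 9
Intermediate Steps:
T = -12 (T = 6*(-1 - 1) = 6*(-2) = -12)
(0*T + l(-3))**2 = (0*(-12) - 3)**2 = (0 - 3)**2 = (-3)**2 = 9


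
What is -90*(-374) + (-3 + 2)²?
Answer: 33661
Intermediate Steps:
-90*(-374) + (-3 + 2)² = 33660 + (-1)² = 33660 + 1 = 33661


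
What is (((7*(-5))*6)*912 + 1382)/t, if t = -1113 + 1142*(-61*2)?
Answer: 190138/140437 ≈ 1.3539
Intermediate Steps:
t = -140437 (t = -1113 + 1142*(-122) = -1113 - 139324 = -140437)
(((7*(-5))*6)*912 + 1382)/t = (((7*(-5))*6)*912 + 1382)/(-140437) = (-35*6*912 + 1382)*(-1/140437) = (-210*912 + 1382)*(-1/140437) = (-191520 + 1382)*(-1/140437) = -190138*(-1/140437) = 190138/140437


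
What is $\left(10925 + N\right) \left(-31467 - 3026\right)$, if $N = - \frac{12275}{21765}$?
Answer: $- \frac{1640282536510}{4353} \approx -3.7682 \cdot 10^{8}$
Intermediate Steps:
$N = - \frac{2455}{4353}$ ($N = \left(-12275\right) \frac{1}{21765} = - \frac{2455}{4353} \approx -0.56398$)
$\left(10925 + N\right) \left(-31467 - 3026\right) = \left(10925 - \frac{2455}{4353}\right) \left(-31467 - 3026\right) = \frac{47554070}{4353} \left(-34493\right) = - \frac{1640282536510}{4353}$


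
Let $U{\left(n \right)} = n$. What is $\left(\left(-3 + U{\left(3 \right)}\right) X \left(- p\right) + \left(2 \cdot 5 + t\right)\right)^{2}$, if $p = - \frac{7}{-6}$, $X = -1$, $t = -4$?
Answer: $36$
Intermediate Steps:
$p = \frac{7}{6}$ ($p = \left(-7\right) \left(- \frac{1}{6}\right) = \frac{7}{6} \approx 1.1667$)
$\left(\left(-3 + U{\left(3 \right)}\right) X \left(- p\right) + \left(2 \cdot 5 + t\right)\right)^{2} = \left(\left(-3 + 3\right) \left(-1\right) \left(\left(-1\right) \frac{7}{6}\right) + \left(2 \cdot 5 - 4\right)\right)^{2} = \left(0 \left(-1\right) \left(- \frac{7}{6}\right) + \left(10 - 4\right)\right)^{2} = \left(0 \left(- \frac{7}{6}\right) + 6\right)^{2} = \left(0 + 6\right)^{2} = 6^{2} = 36$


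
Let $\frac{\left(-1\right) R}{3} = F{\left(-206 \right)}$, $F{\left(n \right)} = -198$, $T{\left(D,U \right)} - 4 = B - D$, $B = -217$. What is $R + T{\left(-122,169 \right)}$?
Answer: $503$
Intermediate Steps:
$T{\left(D,U \right)} = -213 - D$ ($T{\left(D,U \right)} = 4 - \left(217 + D\right) = -213 - D$)
$R = 594$ ($R = \left(-3\right) \left(-198\right) = 594$)
$R + T{\left(-122,169 \right)} = 594 - 91 = 503$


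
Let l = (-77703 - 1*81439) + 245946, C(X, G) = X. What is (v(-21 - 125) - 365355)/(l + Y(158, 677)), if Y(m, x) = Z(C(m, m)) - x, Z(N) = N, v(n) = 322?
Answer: -365033/86285 ≈ -4.2306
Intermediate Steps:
l = 86804 (l = (-77703 - 81439) + 245946 = -159142 + 245946 = 86804)
Y(m, x) = m - x
(v(-21 - 125) - 365355)/(l + Y(158, 677)) = (322 - 365355)/(86804 + (158 - 1*677)) = -365033/(86804 + (158 - 677)) = -365033/(86804 - 519) = -365033/86285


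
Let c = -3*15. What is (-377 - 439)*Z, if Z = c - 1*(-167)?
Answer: -99552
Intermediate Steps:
c = -45
Z = 122 (Z = -45 - 1*(-167) = -45 + 167 = 122)
(-377 - 439)*Z = (-377 - 439)*122 = -816*122 = -99552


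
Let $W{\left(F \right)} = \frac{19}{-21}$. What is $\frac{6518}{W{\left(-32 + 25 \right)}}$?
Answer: $- \frac{136878}{19} \approx -7204.1$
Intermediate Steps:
$W{\left(F \right)} = - \frac{19}{21}$ ($W{\left(F \right)} = 19 \left(- \frac{1}{21}\right) = - \frac{19}{21}$)
$\frac{6518}{W{\left(-32 + 25 \right)}} = \frac{6518}{- \frac{19}{21}} = 6518 \left(- \frac{21}{19}\right) = - \frac{136878}{19}$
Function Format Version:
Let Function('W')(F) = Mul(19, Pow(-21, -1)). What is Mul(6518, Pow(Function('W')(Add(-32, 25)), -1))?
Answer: Rational(-136878, 19) ≈ -7204.1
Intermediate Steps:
Function('W')(F) = Rational(-19, 21) (Function('W')(F) = Mul(19, Rational(-1, 21)) = Rational(-19, 21))
Mul(6518, Pow(Function('W')(Add(-32, 25)), -1)) = Mul(6518, Pow(Rational(-19, 21), -1)) = Mul(6518, Rational(-21, 19)) = Rational(-136878, 19)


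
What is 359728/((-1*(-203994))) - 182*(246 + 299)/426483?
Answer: 7399095098/4833331839 ≈ 1.5308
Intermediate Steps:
359728/((-1*(-203994))) - 182*(246 + 299)/426483 = 359728/203994 - 182*545*(1/426483) = 359728*(1/203994) - 99190*1/426483 = 179864/101997 - 99190/426483 = 7399095098/4833331839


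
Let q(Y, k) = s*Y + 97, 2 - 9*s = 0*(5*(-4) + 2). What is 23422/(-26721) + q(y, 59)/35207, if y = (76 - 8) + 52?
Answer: -821313857/940766247 ≈ -0.87303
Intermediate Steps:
s = 2/9 (s = 2/9 - 0*(5*(-4) + 2) = 2/9 - 0*(-20 + 2) = 2/9 - 0*(-18) = 2/9 - ⅑*0 = 2/9 + 0 = 2/9 ≈ 0.22222)
y = 120 (y = 68 + 52 = 120)
q(Y, k) = 97 + 2*Y/9 (q(Y, k) = 2*Y/9 + 97 = 97 + 2*Y/9)
23422/(-26721) + q(y, 59)/35207 = 23422/(-26721) + (97 + (2/9)*120)/35207 = 23422*(-1/26721) + (97 + 80/3)*(1/35207) = -23422/26721 + (371/3)*(1/35207) = -23422/26721 + 371/105621 = -821313857/940766247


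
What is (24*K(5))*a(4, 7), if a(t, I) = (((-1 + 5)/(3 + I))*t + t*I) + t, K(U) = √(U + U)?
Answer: 4032*√10/5 ≈ 2550.1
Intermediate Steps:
K(U) = √2*√U (K(U) = √(2*U) = √2*√U)
a(t, I) = t + I*t + 4*t/(3 + I) (a(t, I) = ((4/(3 + I))*t + I*t) + t = (4*t/(3 + I) + I*t) + t = (I*t + 4*t/(3 + I)) + t = t + I*t + 4*t/(3 + I))
(24*K(5))*a(4, 7) = (24*(√2*√5))*(4*(7 + 7² + 4*7)/(3 + 7)) = (24*√10)*(4*(7 + 49 + 28)/10) = (24*√10)*(4*(⅒)*84) = (24*√10)*(168/5) = 4032*√10/5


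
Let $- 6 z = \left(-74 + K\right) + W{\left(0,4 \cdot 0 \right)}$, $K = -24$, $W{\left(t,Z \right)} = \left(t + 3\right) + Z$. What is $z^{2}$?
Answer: $\frac{9025}{36} \approx 250.69$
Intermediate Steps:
$W{\left(t,Z \right)} = 3 + Z + t$ ($W{\left(t,Z \right)} = \left(3 + t\right) + Z = 3 + Z + t$)
$z = \frac{95}{6}$ ($z = - \frac{\left(-74 - 24\right) + \left(3 + 4 \cdot 0 + 0\right)}{6} = - \frac{-98 + \left(3 + 0 + 0\right)}{6} = - \frac{-98 + 3}{6} = \left(- \frac{1}{6}\right) \left(-95\right) = \frac{95}{6} \approx 15.833$)
$z^{2} = \left(\frac{95}{6}\right)^{2} = \frac{9025}{36}$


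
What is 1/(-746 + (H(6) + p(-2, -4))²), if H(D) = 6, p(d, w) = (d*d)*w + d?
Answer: -1/602 ≈ -0.0016611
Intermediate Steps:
p(d, w) = d + w*d² (p(d, w) = d²*w + d = w*d² + d = d + w*d²)
1/(-746 + (H(6) + p(-2, -4))²) = 1/(-746 + (6 - 2*(1 - 2*(-4)))²) = 1/(-746 + (6 - 2*(1 + 8))²) = 1/(-746 + (6 - 2*9)²) = 1/(-746 + (6 - 18)²) = 1/(-746 + (-12)²) = 1/(-746 + 144) = 1/(-602) = -1/602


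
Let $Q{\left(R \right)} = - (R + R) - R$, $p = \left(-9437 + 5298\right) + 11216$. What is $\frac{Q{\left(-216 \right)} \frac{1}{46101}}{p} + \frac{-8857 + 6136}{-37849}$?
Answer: $\frac{14091574863}{196007821471} \approx 0.071893$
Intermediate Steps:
$p = 7077$ ($p = -4139 + 11216 = 7077$)
$Q{\left(R \right)} = - 3 R$ ($Q{\left(R \right)} = - 2 R - R = - 3 R$)
$\frac{Q{\left(-216 \right)} \frac{1}{46101}}{p} + \frac{-8857 + 6136}{-37849} = \frac{\left(-3\right) \left(-216\right) \frac{1}{46101}}{7077} + \frac{-8857 + 6136}{-37849} = 648 \cdot \frac{1}{46101} \cdot \frac{1}{7077} - - \frac{2721}{37849} = \frac{216}{15367} \cdot \frac{1}{7077} + \frac{2721}{37849} = \frac{72}{36250753} + \frac{2721}{37849} = \frac{14091574863}{196007821471}$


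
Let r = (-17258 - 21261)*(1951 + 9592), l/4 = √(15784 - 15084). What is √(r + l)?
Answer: √(-444624817 + 40*√7) ≈ 21086.0*I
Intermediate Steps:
l = 40*√7 (l = 4*√(15784 - 15084) = 4*√700 = 4*(10*√7) = 40*√7 ≈ 105.83)
r = -444624817 (r = -38519*11543 = -444624817)
√(r + l) = √(-444624817 + 40*√7)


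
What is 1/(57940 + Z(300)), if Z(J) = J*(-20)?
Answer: 1/51940 ≈ 1.9253e-5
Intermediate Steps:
Z(J) = -20*J
1/(57940 + Z(300)) = 1/(57940 - 20*300) = 1/(57940 - 6000) = 1/51940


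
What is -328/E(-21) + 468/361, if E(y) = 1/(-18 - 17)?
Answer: 4144748/361 ≈ 11481.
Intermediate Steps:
E(y) = -1/35 (E(y) = 1/(-35) = -1/35)
-328/E(-21) + 468/361 = -328/(-1/35) + 468/361 = -328*(-35) + 468*(1/361) = 11480 + 468/361 = 4144748/361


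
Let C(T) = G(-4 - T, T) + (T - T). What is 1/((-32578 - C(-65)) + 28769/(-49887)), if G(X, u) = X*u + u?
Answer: -49887/1424202845 ≈ -3.5028e-5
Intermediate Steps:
G(X, u) = u + X*u
C(T) = T*(-3 - T) (C(T) = T*(1 + (-4 - T)) + (T - T) = T*(-3 - T) + 0 = T*(-3 - T))
1/((-32578 - C(-65)) + 28769/(-49887)) = 1/((-32578 - (-1)*(-65)*(3 - 65)) + 28769/(-49887)) = 1/((-32578 - (-1)*(-65)*(-62)) + 28769*(-1/49887)) = 1/((-32578 - 1*(-4030)) - 28769/49887) = 1/((-32578 + 4030) - 28769/49887) = 1/(-28548 - 28769/49887) = 1/(-1424202845/49887) = -49887/1424202845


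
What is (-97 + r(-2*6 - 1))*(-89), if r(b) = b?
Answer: 9790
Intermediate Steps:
(-97 + r(-2*6 - 1))*(-89) = (-97 + (-2*6 - 1))*(-89) = (-97 + (-12 - 1))*(-89) = (-97 - 13)*(-89) = -110*(-89) = 9790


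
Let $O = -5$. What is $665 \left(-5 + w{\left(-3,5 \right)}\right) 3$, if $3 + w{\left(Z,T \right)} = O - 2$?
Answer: $-29925$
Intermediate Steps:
$w{\left(Z,T \right)} = -10$ ($w{\left(Z,T \right)} = -3 - 7 = -10$)
$665 \left(-5 + w{\left(-3,5 \right)}\right) 3 = 665 \left(-5 - 10\right) 3 = 665 \left(\left(-15\right) 3\right) = 665 \left(-45\right) = -29925$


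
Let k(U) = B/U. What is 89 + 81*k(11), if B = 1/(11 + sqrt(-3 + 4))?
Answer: 3943/44 ≈ 89.614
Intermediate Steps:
B = 1/12 (B = 1/(11 + sqrt(1)) = 1/(11 + 1) = 1/12 ≈ 0.083333)
k(U) = 1/(12*U)
89 + 81*k(11) = 89 + 81*((1/12)/11) = 89 + 81*((1/12)*(1/11)) = 89 + 81*(1/132) = 89 + 27/44 = 3943/44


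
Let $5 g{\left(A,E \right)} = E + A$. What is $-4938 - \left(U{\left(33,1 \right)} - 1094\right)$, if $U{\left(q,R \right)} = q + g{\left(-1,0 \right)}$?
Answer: $- \frac{19384}{5} \approx -3876.8$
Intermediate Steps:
$g{\left(A,E \right)} = \frac{A}{5} + \frac{E}{5}$ ($g{\left(A,E \right)} = \frac{E + A}{5} = \frac{A + E}{5} = \frac{A}{5} + \frac{E}{5}$)
$U{\left(q,R \right)} = - \frac{1}{5} + q$ ($U{\left(q,R \right)} = q + \left(\frac{1}{5} \left(-1\right) + \frac{1}{5} \cdot 0\right) = q + \left(- \frac{1}{5} + 0\right) = q - \frac{1}{5} = - \frac{1}{5} + q$)
$-4938 - \left(U{\left(33,1 \right)} - 1094\right) = -4938 - \left(\left(- \frac{1}{5} + 33\right) - 1094\right) = -4938 - \left(\frac{164}{5} - 1094\right) = -4938 - - \frac{5306}{5} = -4938 + \frac{5306}{5} = - \frac{19384}{5}$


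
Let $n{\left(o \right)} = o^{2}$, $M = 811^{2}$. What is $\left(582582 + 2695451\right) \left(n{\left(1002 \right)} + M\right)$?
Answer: $5447189386925$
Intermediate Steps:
$M = 657721$
$\left(582582 + 2695451\right) \left(n{\left(1002 \right)} + M\right) = \left(582582 + 2695451\right) \left(1002^{2} + 657721\right) = 3278033 \left(1004004 + 657721\right) = 3278033 \cdot 1661725 = 5447189386925$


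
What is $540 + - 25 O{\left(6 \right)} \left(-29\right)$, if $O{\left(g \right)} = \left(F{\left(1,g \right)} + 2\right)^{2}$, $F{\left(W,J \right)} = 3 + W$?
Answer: $26640$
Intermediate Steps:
$O{\left(g \right)} = 36$ ($O{\left(g \right)} = \left(\left(3 + 1\right) + 2\right)^{2} = \left(4 + 2\right)^{2} = 6^{2} = 36$)
$540 + - 25 O{\left(6 \right)} \left(-29\right) = 540 + \left(-25\right) 36 \left(-29\right) = 540 - -26100 = 540 + 26100 = 26640$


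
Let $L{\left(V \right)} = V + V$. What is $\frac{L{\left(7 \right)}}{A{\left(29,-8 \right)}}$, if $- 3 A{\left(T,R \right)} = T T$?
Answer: $- \frac{42}{841} \approx -0.049941$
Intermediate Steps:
$A{\left(T,R \right)} = - \frac{T^{2}}{3}$ ($A{\left(T,R \right)} = - \frac{T T}{3} = - \frac{T^{2}}{3}$)
$L{\left(V \right)} = 2 V$
$\frac{L{\left(7 \right)}}{A{\left(29,-8 \right)}} = \frac{2 \cdot 7}{\left(- \frac{1}{3}\right) 29^{2}} = \frac{14}{\left(- \frac{1}{3}\right) 841} = \frac{14}{- \frac{841}{3}} = 14 \left(- \frac{3}{841}\right) = - \frac{42}{841}$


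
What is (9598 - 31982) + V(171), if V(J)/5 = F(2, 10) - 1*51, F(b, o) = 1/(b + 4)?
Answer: -135829/6 ≈ -22638.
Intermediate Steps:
F(b, o) = 1/(4 + b)
V(J) = -1525/6 (V(J) = 5*(1/(4 + 2) - 1*51) = 5*(1/6 - 51) = 5*(⅙ - 51) = 5*(-305/6) = -1525/6)
(9598 - 31982) + V(171) = (9598 - 31982) - 1525/6 = -22384 - 1525/6 = -135829/6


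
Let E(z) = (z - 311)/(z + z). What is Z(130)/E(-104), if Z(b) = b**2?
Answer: 703040/83 ≈ 8470.4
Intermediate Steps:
E(z) = (-311 + z)/(2*z) (E(z) = (-311 + z)/((2*z)) = (-311 + z)*(1/(2*z)) = (-311 + z)/(2*z))
Z(130)/E(-104) = 130**2/(((1/2)*(-311 - 104)/(-104))) = 16900/(((1/2)*(-1/104)*(-415))) = 16900/(415/208) = 16900*(208/415) = 703040/83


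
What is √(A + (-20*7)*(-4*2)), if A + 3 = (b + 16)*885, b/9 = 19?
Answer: 2*√41653 ≈ 408.18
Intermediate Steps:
b = 171 (b = 9*19 = 171)
A = 165492 (A = -3 + (171 + 16)*885 = -3 + 187*885 = -3 + 165495 = 165492)
√(A + (-20*7)*(-4*2)) = √(165492 + (-20*7)*(-4*2)) = √(165492 - 140*(-8)) = √(165492 + 1120) = √166612 = 2*√41653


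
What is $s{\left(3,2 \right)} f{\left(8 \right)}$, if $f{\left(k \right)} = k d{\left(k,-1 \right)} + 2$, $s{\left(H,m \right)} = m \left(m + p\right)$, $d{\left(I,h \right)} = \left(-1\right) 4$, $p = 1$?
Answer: $-180$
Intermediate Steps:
$d{\left(I,h \right)} = -4$
$s{\left(H,m \right)} = m \left(1 + m\right)$ ($s{\left(H,m \right)} = m \left(m + 1\right) = m \left(1 + m\right)$)
$f{\left(k \right)} = 2 - 4 k$ ($f{\left(k \right)} = k \left(-4\right) + 2 = - 4 k + 2 = 2 - 4 k$)
$s{\left(3,2 \right)} f{\left(8 \right)} = 2 \left(1 + 2\right) \left(2 - 32\right) = 2 \cdot 3 \left(2 - 32\right) = 6 \left(-30\right) = -180$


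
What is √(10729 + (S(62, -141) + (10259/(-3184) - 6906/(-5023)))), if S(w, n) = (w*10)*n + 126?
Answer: I*√1224033365111809141/3998308 ≈ 276.71*I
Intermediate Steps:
S(w, n) = 126 + 10*n*w (S(w, n) = (10*w)*n + 126 = 10*n*w + 126 = 126 + 10*n*w)
√(10729 + (S(62, -141) + (10259/(-3184) - 6906/(-5023)))) = √(10729 + ((126 + 10*(-141)*62) + (10259/(-3184) - 6906/(-5023)))) = √(10729 + ((126 - 87420) + (10259*(-1/3184) - 6906*(-1/5023)))) = √(10729 + (-87294 + (-10259/3184 + 6906/5023))) = √(10729 + (-87294 - 29542253/15993232)) = √(10729 - 1396142736461/15993232) = √(-1224551350333/15993232) = I*√1224033365111809141/3998308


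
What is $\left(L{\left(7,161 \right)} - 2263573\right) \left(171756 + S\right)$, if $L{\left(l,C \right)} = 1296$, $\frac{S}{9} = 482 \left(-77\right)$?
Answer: $367099688790$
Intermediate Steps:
$S = -334026$ ($S = 9 \cdot 482 \left(-77\right) = 9 \left(-37114\right) = -334026$)
$\left(L{\left(7,161 \right)} - 2263573\right) \left(171756 + S\right) = \left(1296 - 2263573\right) \left(171756 - 334026\right) = \left(-2262277\right) \left(-162270\right) = 367099688790$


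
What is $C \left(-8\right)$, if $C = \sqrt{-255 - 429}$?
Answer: $- 48 i \sqrt{19} \approx - 209.23 i$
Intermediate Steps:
$C = 6 i \sqrt{19}$ ($C = \sqrt{-684} = 6 i \sqrt{19} \approx 26.153 i$)
$C \left(-8\right) = 6 i \sqrt{19} \left(-8\right) = - 48 i \sqrt{19}$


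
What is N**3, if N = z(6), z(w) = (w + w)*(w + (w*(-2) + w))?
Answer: 0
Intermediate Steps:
z(w) = 0 (z(w) = (2*w)*(w + (-2*w + w)) = (2*w)*(w - w) = (2*w)*0 = 0)
N = 0
N**3 = 0**3 = 0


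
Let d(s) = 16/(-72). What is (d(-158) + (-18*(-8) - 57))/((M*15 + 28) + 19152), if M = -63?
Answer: 781/164115 ≈ 0.0047589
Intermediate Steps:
d(s) = -2/9 (d(s) = 16*(-1/72) = -2/9)
(d(-158) + (-18*(-8) - 57))/((M*15 + 28) + 19152) = (-2/9 + (-18*(-8) - 57))/((-63*15 + 28) + 19152) = (-2/9 + (144 - 57))/((-945 + 28) + 19152) = (-2/9 + 87)/(-917 + 19152) = (781/9)/18235 = (781/9)*(1/18235) = 781/164115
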